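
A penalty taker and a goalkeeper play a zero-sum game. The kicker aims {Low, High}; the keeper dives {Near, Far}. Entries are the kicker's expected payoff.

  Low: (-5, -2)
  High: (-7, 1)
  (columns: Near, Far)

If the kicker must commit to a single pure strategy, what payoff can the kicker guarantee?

-5

Row minima: Low → -5, High → -7.
The best of these is -5.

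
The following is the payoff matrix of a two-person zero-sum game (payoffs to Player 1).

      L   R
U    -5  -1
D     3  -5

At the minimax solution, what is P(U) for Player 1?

2/3

Row minima: U → -5, D → -5; maximin = -5.
Column maxima: L → 3, R → -1; minimax = -1.
-5 ≠ -1, so there is no saddle point; optimal play is mixed.
Let Player 1 play U with probability p. Expected payoff against L: (-5)p + 3(1−p) = −8p + 3; against R: (-1)p + (-5)(1−p) = 4p − 5.
Setting these equal: −8p + 3 = 4p − 5 ⇒ −12p = -8 ⇒ p = 2/3, and the value is (-8)·(2/3) + 3 = -7/3.
For Player 2: with q = P(L), equating U's and D's payoffs gives −4q − 1 = 8q − 5 ⇒ q = 1/3.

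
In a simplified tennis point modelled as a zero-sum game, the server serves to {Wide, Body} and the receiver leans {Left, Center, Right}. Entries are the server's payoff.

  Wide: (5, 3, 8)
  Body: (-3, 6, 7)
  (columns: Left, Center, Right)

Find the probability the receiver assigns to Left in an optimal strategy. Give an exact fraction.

3/11

Row minima: Wide → 3, Body → -3; maximin = 3.
Column maxima: Left → 5, Center → 6, Right → 8; minimax = 5.
3 ≠ 5, so there is no saddle point; optimal play is mixed.
Right is strictly dominated by Left (it gives the server strictly more in every row), so the receiver never plays it.
On the remaining 2×2 (Wide, Body vs Left, Center):
Let the server play Wide with probability p. Expected payoff against Left: 5p + (-3)(1−p) = 8p − 3; against Center: 3p + 6(1−p) = −3p + 6.
Setting these equal: 8p − 3 = −3p + 6 ⇒ 11p = 9 ⇒ p = 9/11, and the value is (8)·(9/11) − 3 = 39/11.
For the receiver: with q = P(Left), equating Wide's and Body's payoffs gives 2q + 3 = −9q + 6 ⇒ q = 3/11.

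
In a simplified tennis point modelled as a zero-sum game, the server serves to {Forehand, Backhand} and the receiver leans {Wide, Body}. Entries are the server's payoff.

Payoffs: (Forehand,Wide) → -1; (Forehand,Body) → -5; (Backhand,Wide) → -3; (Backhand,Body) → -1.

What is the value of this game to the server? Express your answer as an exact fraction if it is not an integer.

-7/3

Row minima: Forehand → -5, Backhand → -3; maximin = -3.
Column maxima: Wide → -1, Body → -1; minimax = -1.
-3 ≠ -1, so there is no saddle point; optimal play is mixed.
Let the server play Forehand with probability p. Expected payoff against Wide: (-1)p + (-3)(1−p) = 2p − 3; against Body: (-5)p + (-1)(1−p) = −4p − 1.
Setting these equal: 2p − 3 = −4p − 1 ⇒ 6p = 2 ⇒ p = 1/3, and the value is (2)·(1/3) − 3 = -7/3.
For the receiver: with q = P(Wide), equating Forehand's and Backhand's payoffs gives 4q − 5 = −2q − 1 ⇒ q = 2/3.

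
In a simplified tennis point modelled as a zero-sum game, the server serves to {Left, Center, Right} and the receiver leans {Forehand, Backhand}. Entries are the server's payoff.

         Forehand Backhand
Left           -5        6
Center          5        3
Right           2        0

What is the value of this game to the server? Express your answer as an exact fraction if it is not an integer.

45/13

Row minima: Left → -5, Center → 3, Right → 0; maximin = 3.
Column maxima: Forehand → 5, Backhand → 6; minimax = 5.
3 ≠ 5, so there is no saddle point; optimal play is mixed.
Right is strictly dominated by Center, so the server never plays it.
On the remaining 2×2 (Left, Center vs Forehand, Backhand):
Let the server play Left with probability p. Expected payoff against Forehand: (-5)p + 5(1−p) = −10p + 5; against Backhand: 6p + 3(1−p) = 3p + 3.
Setting these equal: −10p + 5 = 3p + 3 ⇒ −13p = -2 ⇒ p = 2/13, and the value is (-10)·(2/13) + 5 = 45/13.
For the receiver: with q = P(Forehand), equating Left's and Center's payoffs gives −11q + 6 = 2q + 3 ⇒ q = 3/13.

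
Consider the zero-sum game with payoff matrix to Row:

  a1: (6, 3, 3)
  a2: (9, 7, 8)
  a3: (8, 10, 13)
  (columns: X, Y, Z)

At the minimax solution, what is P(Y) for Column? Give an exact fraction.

Row minima: a1 → 3, a2 → 7, a3 → 8; maximin = 8.
Column maxima: X → 9, Y → 10, Z → 13; minimax = 9.
8 ≠ 9, so there is no saddle point; optimal play is mixed.
a1 is strictly dominated by a2, so Row never plays it.
With a1 eliminated, Z is strictly dominated by Y (it gives Row strictly more in every remaining row), so Column never plays it.
On the remaining 2×2 (a2, a3 vs X, Y):
Let Row play a2 with probability p. Expected payoff against X: 9p + 8(1−p) = p + 8; against Y: 7p + 10(1−p) = −3p + 10.
Setting these equal: p + 8 = −3p + 10 ⇒ 4p = 2 ⇒ p = 1/2, and the value is (1)·(1/2) + 8 = 17/2.
For Column: with q = P(X), equating a2's and a3's payoffs gives 2q + 7 = −2q + 10 ⇒ q = 3/4.

1/4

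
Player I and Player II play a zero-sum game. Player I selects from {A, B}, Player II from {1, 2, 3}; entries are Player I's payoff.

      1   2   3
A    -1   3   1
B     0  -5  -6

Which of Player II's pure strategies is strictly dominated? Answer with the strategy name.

3 holds Player I's payoff strictly below 2 in every row: 1 < 3, -6 < -5.
So 2 is strictly dominated for Player II.

2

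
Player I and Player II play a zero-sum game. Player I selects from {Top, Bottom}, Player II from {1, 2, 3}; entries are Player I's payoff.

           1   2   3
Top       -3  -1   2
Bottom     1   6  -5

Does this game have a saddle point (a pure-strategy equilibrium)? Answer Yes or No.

No

Row minima: Top → -3, Bottom → -5; maximin = -3.
Column maxima: 1 → 1, 2 → 6, 3 → 2; minimax = 1.
-3 ≠ 1, so no pure-strategy equilibrium exists.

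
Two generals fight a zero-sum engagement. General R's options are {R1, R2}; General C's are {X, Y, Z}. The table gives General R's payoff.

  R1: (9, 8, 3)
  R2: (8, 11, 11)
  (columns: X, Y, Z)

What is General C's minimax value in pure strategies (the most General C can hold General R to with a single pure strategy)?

Column maxima: X → 9, Y → 11, Z → 11.
The smallest of these is 9.

9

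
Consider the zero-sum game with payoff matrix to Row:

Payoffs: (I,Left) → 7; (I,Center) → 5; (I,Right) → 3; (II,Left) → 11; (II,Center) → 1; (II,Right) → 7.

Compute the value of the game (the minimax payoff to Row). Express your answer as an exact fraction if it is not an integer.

Row minima: I → 3, II → 1; maximin = 3.
Column maxima: Left → 11, Center → 5, Right → 7; minimax = 5.
3 ≠ 5, so there is no saddle point; optimal play is mixed.
Left is strictly dominated by Center (it gives Row strictly more in every row), so Column never plays it.
On the remaining 2×2 (I, II vs Center, Right):
Let Row play I with probability p. Expected payoff against Center: 5p + 1(1−p) = 4p + 1; against Right: 3p + 7(1−p) = −4p + 7.
Setting these equal: 4p + 1 = −4p + 7 ⇒ 8p = 6 ⇒ p = 3/4, and the value is (4)·(3/4) + 1 = 4.
For Column: with q = P(Center), equating I's and II's payoffs gives 2q + 3 = −6q + 7 ⇒ q = 1/2.

4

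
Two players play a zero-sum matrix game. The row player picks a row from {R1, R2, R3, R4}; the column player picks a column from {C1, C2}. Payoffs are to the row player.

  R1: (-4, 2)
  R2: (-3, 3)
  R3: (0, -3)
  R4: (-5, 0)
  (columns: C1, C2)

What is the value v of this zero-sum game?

Row minima: R1 → -4, R2 → -3, R3 → -3, R4 → -5; maximin = -3.
Column maxima: C1 → 0, C2 → 3; minimax = 0.
-3 ≠ 0, so there is no saddle point; optimal play is mixed.
R1 is strictly dominated by R2, so the row player never plays it.
R4 is strictly dominated by R2, so the row player never plays it.
On the remaining 2×2 (R2, R3 vs C1, C2):
Let the row player play R2 with probability p. Expected payoff against C1: (-3)p + 0(1−p) = −3p; against C2: 3p + (-3)(1−p) = 6p − 3.
Setting these equal: −3p = 6p − 3 ⇒ −9p = -3 ⇒ p = 1/3, and the value is (-3)·(1/3) = -1.
For the column player: with q = P(C1), equating R2's and R3's payoffs gives −6q + 3 = 3q − 3 ⇒ q = 2/3.

-1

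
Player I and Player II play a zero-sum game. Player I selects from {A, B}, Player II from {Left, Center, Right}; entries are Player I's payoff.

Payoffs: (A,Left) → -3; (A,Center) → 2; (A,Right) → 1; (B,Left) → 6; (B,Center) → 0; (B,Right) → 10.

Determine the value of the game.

12/11

Row minima: A → -3, B → 0; maximin = 0.
Column maxima: Left → 6, Center → 2, Right → 10; minimax = 2.
0 ≠ 2, so there is no saddle point; optimal play is mixed.
Right is strictly dominated by Left (it gives Player I strictly more in every row), so Player II never plays it.
On the remaining 2×2 (A, B vs Left, Center):
Let Player I play A with probability p. Expected payoff against Left: (-3)p + 6(1−p) = −9p + 6; against Center: 2p + 0(1−p) = 2p.
Setting these equal: −9p + 6 = 2p ⇒ −11p = -6 ⇒ p = 6/11, and the value is (-9)·(6/11) + 6 = 12/11.
For Player II: with q = P(Left), equating A's and B's payoffs gives −5q + 2 = 6q ⇒ q = 2/11.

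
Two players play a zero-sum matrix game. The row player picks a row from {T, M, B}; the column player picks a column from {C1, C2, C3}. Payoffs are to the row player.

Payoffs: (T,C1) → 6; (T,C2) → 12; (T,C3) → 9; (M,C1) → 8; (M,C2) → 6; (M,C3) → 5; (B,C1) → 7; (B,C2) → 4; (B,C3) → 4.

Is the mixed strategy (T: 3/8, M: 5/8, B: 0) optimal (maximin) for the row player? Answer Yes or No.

Against C1 this mix gives (3/8)·6 + (5/8)·8 = 29/4.
Against C2 this mix gives (3/8)·12 + (5/8)·6 = 33/4.
Against C3 this mix gives (3/8)·9 + (5/8)·5 = 13/2.
The column player will play C3, holding the row player to 13/2. Shifting weight toward the row that does better against C3 would raise this floor (the equalizing mix achieves 7 against both C3 and C1), so the proposed strategy is not optimal.

No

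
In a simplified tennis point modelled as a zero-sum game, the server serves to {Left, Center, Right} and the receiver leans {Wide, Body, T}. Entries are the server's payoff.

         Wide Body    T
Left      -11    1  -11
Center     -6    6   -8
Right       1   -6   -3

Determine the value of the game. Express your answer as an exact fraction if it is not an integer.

-66/17

Row minima: Left → -11, Center → -8, Right → -6; maximin = -6.
Column maxima: Wide → 1, Body → 6, T → -3; minimax = -3.
-6 ≠ -3, so there is no saddle point; optimal play is mixed.
Left is strictly dominated by Center, so the server never plays it.
With Left eliminated, Wide is strictly dominated by T (it gives the server strictly more in every remaining row), so the receiver never plays it.
On the remaining 2×2 (Center, Right vs Body, T):
Let the server play Center with probability p. Expected payoff against Body: 6p + (-6)(1−p) = 12p − 6; against T: (-8)p + (-3)(1−p) = −5p − 3.
Setting these equal: 12p − 6 = −5p − 3 ⇒ 17p = 3 ⇒ p = 3/17, and the value is (12)·(3/17) − 6 = -66/17.
For the receiver: with q = P(Body), equating Center's and Right's payoffs gives 14q − 8 = −3q − 3 ⇒ q = 5/17.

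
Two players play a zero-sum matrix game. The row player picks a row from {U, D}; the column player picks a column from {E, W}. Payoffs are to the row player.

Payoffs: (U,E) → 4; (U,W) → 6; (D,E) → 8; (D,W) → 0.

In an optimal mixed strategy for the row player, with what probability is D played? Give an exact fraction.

Row minima: U → 4, D → 0; maximin = 4.
Column maxima: E → 8, W → 6; minimax = 6.
4 ≠ 6, so there is no saddle point; optimal play is mixed.
Let the row player play U with probability p. Expected payoff against E: 4p + 8(1−p) = −4p + 8; against W: 6p + 0(1−p) = 6p.
Setting these equal: −4p + 8 = 6p ⇒ −10p = -8 ⇒ p = 4/5, and the value is (-4)·(4/5) + 8 = 24/5.
For the column player: with q = P(E), equating U's and D's payoffs gives −2q + 6 = 8q ⇒ q = 3/5.

1/5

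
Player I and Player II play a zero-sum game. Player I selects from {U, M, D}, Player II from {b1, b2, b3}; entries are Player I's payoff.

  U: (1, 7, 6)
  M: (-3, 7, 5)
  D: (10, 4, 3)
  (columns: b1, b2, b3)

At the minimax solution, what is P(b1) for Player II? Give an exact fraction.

Row minima: U → 1, M → -3, D → 3; maximin = 3.
Column maxima: b1 → 10, b2 → 7, b3 → 6; minimax = 6.
3 ≠ 6, so there is no saddle point; optimal play is mixed.
b2 is strictly dominated by b3 (it gives Player I strictly more in every row), so Player II never plays it.
With b2 eliminated, M is strictly dominated by U (U gives Player I strictly more in every remaining column), so Player I never plays it.
On the remaining 2×2 (U, D vs b1, b3):
Let Player I play U with probability p. Expected payoff against b1: 1p + 10(1−p) = −9p + 10; against b3: 6p + 3(1−p) = 3p + 3.
Setting these equal: −9p + 10 = 3p + 3 ⇒ −12p = -7 ⇒ p = 7/12, and the value is (-9)·(7/12) + 10 = 19/4.
For Player II: with q = P(b1), equating U's and D's payoffs gives −5q + 6 = 7q + 3 ⇒ q = 1/4.

1/4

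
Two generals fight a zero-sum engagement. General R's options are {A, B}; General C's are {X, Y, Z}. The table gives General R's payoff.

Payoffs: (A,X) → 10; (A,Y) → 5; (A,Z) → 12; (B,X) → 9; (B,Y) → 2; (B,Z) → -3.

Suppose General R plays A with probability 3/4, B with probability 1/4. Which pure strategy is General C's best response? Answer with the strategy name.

If General C plays X, General R's expected payoff is (3/4)·10 + (1/4)·9 = 39/4.
If General C plays Y, General R's expected payoff is (3/4)·5 + (1/4)·2 = 17/4.
If General C plays Z, General R's expected payoff is (3/4)·12 + (1/4)·(-3) = 33/4.
General C minimizes General R's payoff; the smallest is 17/4, so the best response is Y.

Y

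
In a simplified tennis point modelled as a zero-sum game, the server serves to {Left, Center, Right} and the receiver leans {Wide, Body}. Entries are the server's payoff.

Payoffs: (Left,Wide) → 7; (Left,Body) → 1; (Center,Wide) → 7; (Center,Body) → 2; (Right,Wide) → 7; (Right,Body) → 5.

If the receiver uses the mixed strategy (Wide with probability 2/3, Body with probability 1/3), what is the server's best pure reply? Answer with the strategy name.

Expected payoff of Left: (2/3)·7 + (1/3)·1 = 5.
Expected payoff of Center: (2/3)·7 + (1/3)·2 = 16/3.
Expected payoff of Right: (2/3)·7 + (1/3)·5 = 19/3.
The largest is 19/3, so the server's best response is Right.

Right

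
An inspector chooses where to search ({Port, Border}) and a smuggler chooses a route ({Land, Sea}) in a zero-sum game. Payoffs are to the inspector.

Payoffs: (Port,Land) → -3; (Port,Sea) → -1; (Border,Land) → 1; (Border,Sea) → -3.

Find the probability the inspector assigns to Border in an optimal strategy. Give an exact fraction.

1/3

Row minima: Port → -3, Border → -3; maximin = -3.
Column maxima: Land → 1, Sea → -1; minimax = -1.
-3 ≠ -1, so there is no saddle point; optimal play is mixed.
Let the inspector play Port with probability p. Expected payoff against Land: (-3)p + 1(1−p) = −4p + 1; against Sea: (-1)p + (-3)(1−p) = 2p − 3.
Setting these equal: −4p + 1 = 2p − 3 ⇒ −6p = -4 ⇒ p = 2/3, and the value is (-4)·(2/3) + 1 = -5/3.
For the smuggler: with q = P(Land), equating Port's and Border's payoffs gives −2q − 1 = 4q − 3 ⇒ q = 1/3.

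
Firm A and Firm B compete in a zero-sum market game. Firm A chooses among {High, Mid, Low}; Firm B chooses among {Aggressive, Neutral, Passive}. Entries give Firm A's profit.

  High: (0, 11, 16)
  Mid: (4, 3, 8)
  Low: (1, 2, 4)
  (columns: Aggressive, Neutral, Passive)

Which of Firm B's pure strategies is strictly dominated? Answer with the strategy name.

Aggressive holds Firm A's payoff strictly below Passive in every row: 0 < 16, 4 < 8, 1 < 4.
So Passive is strictly dominated for Firm B.

Passive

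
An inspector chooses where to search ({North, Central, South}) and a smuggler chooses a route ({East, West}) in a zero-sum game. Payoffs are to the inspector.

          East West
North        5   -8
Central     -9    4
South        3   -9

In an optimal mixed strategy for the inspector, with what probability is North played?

1/2

Row minima: North → -8, Central → -9, South → -9; maximin = -8.
Column maxima: East → 5, West → 4; minimax = 4.
-8 ≠ 4, so there is no saddle point; optimal play is mixed.
South is strictly dominated by North, so the inspector never plays it.
On the remaining 2×2 (North, Central vs East, West):
Let the inspector play North with probability p. Expected payoff against East: 5p + (-9)(1−p) = 14p − 9; against West: (-8)p + 4(1−p) = −12p + 4.
Setting these equal: 14p − 9 = −12p + 4 ⇒ 26p = 13 ⇒ p = 1/2, and the value is (14)·(1/2) − 9 = -2.
For the smuggler: with q = P(East), equating North's and Central's payoffs gives 13q − 8 = −13q + 4 ⇒ q = 6/13.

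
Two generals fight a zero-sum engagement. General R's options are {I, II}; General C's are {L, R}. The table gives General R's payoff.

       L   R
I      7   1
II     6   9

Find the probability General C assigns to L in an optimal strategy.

8/9

Row minima: I → 1, II → 6; maximin = 6.
Column maxima: L → 7, R → 9; minimax = 7.
6 ≠ 7, so there is no saddle point; optimal play is mixed.
Let General R play I with probability p. Expected payoff against L: 7p + 6(1−p) = p + 6; against R: 1p + 9(1−p) = −8p + 9.
Setting these equal: p + 6 = −8p + 9 ⇒ 9p = 3 ⇒ p = 1/3, and the value is (1)·(1/3) + 6 = 19/3.
For General C: with q = P(L), equating I's and II's payoffs gives 6q + 1 = −3q + 9 ⇒ q = 8/9.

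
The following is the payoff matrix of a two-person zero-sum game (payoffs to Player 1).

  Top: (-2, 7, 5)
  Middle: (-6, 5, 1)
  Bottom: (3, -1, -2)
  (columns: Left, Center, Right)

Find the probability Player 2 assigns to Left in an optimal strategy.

7/12

Row minima: Top → -2, Middle → -6, Bottom → -2; maximin = -2.
Column maxima: Left → 3, Center → 7, Right → 5; minimax = 3.
-2 ≠ 3, so there is no saddle point; optimal play is mixed.
Middle is strictly dominated by Top, so Player 1 never plays it.
Center is strictly dominated by Right (it gives Player 1 strictly more in every row), so Player 2 never plays it.
On the remaining 2×2 (Top, Bottom vs Left, Right):
Let Player 1 play Top with probability p. Expected payoff against Left: (-2)p + 3(1−p) = −5p + 3; against Right: 5p + (-2)(1−p) = 7p − 2.
Setting these equal: −5p + 3 = 7p − 2 ⇒ −12p = -5 ⇒ p = 5/12, and the value is (-5)·(5/12) + 3 = 11/12.
For Player 2: with q = P(Left), equating Top's and Bottom's payoffs gives −7q + 5 = 5q − 2 ⇒ q = 7/12.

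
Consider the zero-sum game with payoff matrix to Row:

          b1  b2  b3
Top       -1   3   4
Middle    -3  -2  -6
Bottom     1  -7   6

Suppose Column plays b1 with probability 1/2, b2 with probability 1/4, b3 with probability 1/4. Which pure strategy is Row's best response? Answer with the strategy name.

Expected payoff of Top: (1/2)·(-1) + (1/4)·3 + (1/4)·4 = 5/4.
Expected payoff of Middle: (1/2)·(-3) + (1/4)·(-2) + (1/4)·(-6) = -7/2.
Expected payoff of Bottom: (1/2)·1 + (1/4)·(-7) + (1/4)·6 = 1/4.
The largest is 5/4, so Row's best response is Top.

Top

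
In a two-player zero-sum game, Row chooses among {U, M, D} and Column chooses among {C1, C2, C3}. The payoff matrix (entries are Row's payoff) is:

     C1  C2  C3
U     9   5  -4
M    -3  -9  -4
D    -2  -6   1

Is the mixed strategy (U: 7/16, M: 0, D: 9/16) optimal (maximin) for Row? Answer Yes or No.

Yes

Against C1 this mix gives (7/16)·9 + (9/16)·(-2) = 45/16.
Against C2 this mix gives (7/16)·5 + (9/16)·(-6) = -19/16.
Against C3 this mix gives (7/16)·(-4) + (9/16)·1 = -19/16.
All of Column's active replies (C2, C3) yield -19/16, and no column does worse for Row. The mix makes Column indifferent and guarantees -19/16, so it is optimal.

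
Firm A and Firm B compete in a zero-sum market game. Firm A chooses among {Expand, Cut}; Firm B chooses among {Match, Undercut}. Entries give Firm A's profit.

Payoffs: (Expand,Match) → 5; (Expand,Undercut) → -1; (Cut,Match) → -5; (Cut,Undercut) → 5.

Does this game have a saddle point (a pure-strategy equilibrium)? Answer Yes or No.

Row minima: Expand → -1, Cut → -5; maximin = -1.
Column maxima: Match → 5, Undercut → 5; minimax = 5.
-1 ≠ 5, so no pure-strategy equilibrium exists.

No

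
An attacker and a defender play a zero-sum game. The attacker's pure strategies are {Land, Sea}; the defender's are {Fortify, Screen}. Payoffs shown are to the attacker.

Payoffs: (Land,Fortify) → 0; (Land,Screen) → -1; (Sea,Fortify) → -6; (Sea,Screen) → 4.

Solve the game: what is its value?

-6/11

Row minima: Land → -1, Sea → -6; maximin = -1.
Column maxima: Fortify → 0, Screen → 4; minimax = 0.
-1 ≠ 0, so there is no saddle point; optimal play is mixed.
Let the attacker play Land with probability p. Expected payoff against Fortify: 0p + (-6)(1−p) = 6p − 6; against Screen: (-1)p + 4(1−p) = −5p + 4.
Setting these equal: 6p − 6 = −5p + 4 ⇒ 11p = 10 ⇒ p = 10/11, and the value is (6)·(10/11) − 6 = -6/11.
For the defender: with q = P(Fortify), equating Land's and Sea's payoffs gives q − 1 = −10q + 4 ⇒ q = 5/11.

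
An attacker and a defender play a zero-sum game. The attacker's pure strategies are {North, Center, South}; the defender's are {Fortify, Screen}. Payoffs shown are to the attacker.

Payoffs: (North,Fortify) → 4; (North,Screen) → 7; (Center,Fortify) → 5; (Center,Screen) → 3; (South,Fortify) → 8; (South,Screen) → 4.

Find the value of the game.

Row minima: North → 4, Center → 3, South → 4; maximin = 4.
Column maxima: Fortify → 8, Screen → 7; minimax = 7.
4 ≠ 7, so there is no saddle point; optimal play is mixed.
Center is strictly dominated by South, so the attacker never plays it.
On the remaining 2×2 (North, South vs Fortify, Screen):
Let the attacker play North with probability p. Expected payoff against Fortify: 4p + 8(1−p) = −4p + 8; against Screen: 7p + 4(1−p) = 3p + 4.
Setting these equal: −4p + 8 = 3p + 4 ⇒ −7p = -4 ⇒ p = 4/7, and the value is (-4)·(4/7) + 8 = 40/7.
For the defender: with q = P(Fortify), equating North's and South's payoffs gives −3q + 7 = 4q + 4 ⇒ q = 3/7.

40/7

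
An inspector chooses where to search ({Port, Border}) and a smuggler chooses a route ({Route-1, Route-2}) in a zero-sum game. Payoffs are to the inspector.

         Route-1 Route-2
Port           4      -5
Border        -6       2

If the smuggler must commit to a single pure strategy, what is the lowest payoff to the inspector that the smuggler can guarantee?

2

Column maxima: Route-1 → 4, Route-2 → 2.
The smallest of these is 2.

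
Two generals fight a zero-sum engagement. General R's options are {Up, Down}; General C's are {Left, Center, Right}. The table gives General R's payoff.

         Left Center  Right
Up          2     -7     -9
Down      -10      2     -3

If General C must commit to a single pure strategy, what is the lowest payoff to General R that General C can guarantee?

Column maxima: Left → 2, Center → 2, Right → -3.
The smallest of these is -3.

-3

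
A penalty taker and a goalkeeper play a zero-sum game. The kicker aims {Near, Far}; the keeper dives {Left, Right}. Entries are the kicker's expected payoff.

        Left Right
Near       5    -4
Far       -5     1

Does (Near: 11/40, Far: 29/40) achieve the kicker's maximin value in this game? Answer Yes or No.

Against Left this mix gives (11/40)·5 + (29/40)·(-5) = -9/4.
Against Right this mix gives (11/40)·(-4) + (29/40)·1 = -3/8.
The keeper will play Left, holding the kicker to -9/4. Shifting weight toward the row that does better against Left would raise this floor (the equalizing mix achieves -1 against both Left and Right), so the proposed strategy is not optimal.

No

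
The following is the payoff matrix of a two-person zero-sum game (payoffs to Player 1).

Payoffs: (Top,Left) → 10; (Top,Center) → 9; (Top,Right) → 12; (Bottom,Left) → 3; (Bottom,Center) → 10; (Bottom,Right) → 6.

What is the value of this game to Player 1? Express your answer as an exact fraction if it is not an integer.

73/8

Row minima: Top → 9, Bottom → 3; maximin = 9.
Column maxima: Left → 10, Center → 10, Right → 12; minimax = 10.
9 ≠ 10, so there is no saddle point; optimal play is mixed.
Right is strictly dominated by Left (it gives Player 1 strictly more in every row), so Player 2 never plays it.
On the remaining 2×2 (Top, Bottom vs Left, Center):
Let Player 1 play Top with probability p. Expected payoff against Left: 10p + 3(1−p) = 7p + 3; against Center: 9p + 10(1−p) = −p + 10.
Setting these equal: 7p + 3 = −p + 10 ⇒ 8p = 7 ⇒ p = 7/8, and the value is (7)·(7/8) + 3 = 73/8.
For Player 2: with q = P(Left), equating Top's and Bottom's payoffs gives q + 9 = −7q + 10 ⇒ q = 1/8.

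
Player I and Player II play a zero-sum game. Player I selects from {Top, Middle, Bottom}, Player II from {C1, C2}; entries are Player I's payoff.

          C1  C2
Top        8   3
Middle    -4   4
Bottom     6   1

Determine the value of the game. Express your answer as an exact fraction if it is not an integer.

44/13

Row minima: Top → 3, Middle → -4, Bottom → 1; maximin = 3.
Column maxima: C1 → 8, C2 → 4; minimax = 4.
3 ≠ 4, so there is no saddle point; optimal play is mixed.
Bottom is strictly dominated by Top, so Player I never plays it.
On the remaining 2×2 (Top, Middle vs C1, C2):
Let Player I play Top with probability p. Expected payoff against C1: 8p + (-4)(1−p) = 12p − 4; against C2: 3p + 4(1−p) = −p + 4.
Setting these equal: 12p − 4 = −p + 4 ⇒ 13p = 8 ⇒ p = 8/13, and the value is (12)·(8/13) − 4 = 44/13.
For Player II: with q = P(C1), equating Top's and Middle's payoffs gives 5q + 3 = −8q + 4 ⇒ q = 1/13.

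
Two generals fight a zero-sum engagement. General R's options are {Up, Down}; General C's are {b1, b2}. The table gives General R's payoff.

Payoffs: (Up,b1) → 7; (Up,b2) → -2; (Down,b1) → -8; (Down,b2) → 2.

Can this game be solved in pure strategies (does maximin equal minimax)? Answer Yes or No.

Row minima: Up → -2, Down → -8; maximin = -2.
Column maxima: b1 → 7, b2 → 2; minimax = 2.
-2 ≠ 2, so no pure-strategy equilibrium exists.

No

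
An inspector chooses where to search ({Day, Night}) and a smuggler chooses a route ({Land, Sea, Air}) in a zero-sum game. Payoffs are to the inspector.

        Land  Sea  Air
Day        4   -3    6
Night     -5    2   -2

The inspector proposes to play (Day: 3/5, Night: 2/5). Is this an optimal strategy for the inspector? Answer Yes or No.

Against Land this mix gives (3/5)·4 + (2/5)·(-5) = 2/5.
Against Sea this mix gives (3/5)·(-3) + (2/5)·2 = -1.
Against Air this mix gives (3/5)·6 + (2/5)·(-2) = 14/5.
The smuggler will play Sea, holding the inspector to -1. Shifting weight toward the row that does better against Sea would raise this floor (the equalizing mix achieves -1/2 against both Sea and Land), so the proposed strategy is not optimal.

No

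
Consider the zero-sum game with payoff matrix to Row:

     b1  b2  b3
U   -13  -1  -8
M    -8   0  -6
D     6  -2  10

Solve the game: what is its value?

Row minima: U → -13, M → -8, D → -2; maximin = -2.
Column maxima: b1 → 6, b2 → 0, b3 → 10; minimax = 0.
-2 ≠ 0, so there is no saddle point; optimal play is mixed.
U is strictly dominated by M, so Row never plays it.
b3 is strictly dominated by b1 (it gives Row strictly more in every row), so Column never plays it.
On the remaining 2×2 (M, D vs b1, b2):
Let Row play M with probability p. Expected payoff against b1: (-8)p + 6(1−p) = −14p + 6; against b2: 0p + (-2)(1−p) = 2p − 2.
Setting these equal: −14p + 6 = 2p − 2 ⇒ −16p = -8 ⇒ p = 1/2, and the value is (-14)·(1/2) + 6 = -1.
For Column: with q = P(b1), equating M's and D's payoffs gives −8q = 8q − 2 ⇒ q = 1/8.

-1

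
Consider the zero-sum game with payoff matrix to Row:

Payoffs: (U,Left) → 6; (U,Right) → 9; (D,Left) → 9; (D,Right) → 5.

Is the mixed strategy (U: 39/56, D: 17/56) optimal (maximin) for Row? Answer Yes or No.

Against Left this mix gives (39/56)·6 + (17/56)·9 = 387/56.
Against Right this mix gives (39/56)·9 + (17/56)·5 = 109/14.
Column will play Left, holding Row to 387/56. Shifting weight toward the row that does better against Left would raise this floor (the equalizing mix achieves 51/7 against both Left and Right), so the proposed strategy is not optimal.

No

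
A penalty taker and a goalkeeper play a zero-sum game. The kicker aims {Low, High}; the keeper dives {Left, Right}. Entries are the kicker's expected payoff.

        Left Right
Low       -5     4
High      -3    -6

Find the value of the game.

-7/2

Row minima: Low → -5, High → -6; maximin = -5.
Column maxima: Left → -3, Right → 4; minimax = -3.
-5 ≠ -3, so there is no saddle point; optimal play is mixed.
Let the kicker play Low with probability p. Expected payoff against Left: (-5)p + (-3)(1−p) = −2p − 3; against Right: 4p + (-6)(1−p) = 10p − 6.
Setting these equal: −2p − 3 = 10p − 6 ⇒ −12p = -3 ⇒ p = 1/4, and the value is (-2)·(1/4) − 3 = -7/2.
For the keeper: with q = P(Left), equating Low's and High's payoffs gives −9q + 4 = 3q − 6 ⇒ q = 5/6.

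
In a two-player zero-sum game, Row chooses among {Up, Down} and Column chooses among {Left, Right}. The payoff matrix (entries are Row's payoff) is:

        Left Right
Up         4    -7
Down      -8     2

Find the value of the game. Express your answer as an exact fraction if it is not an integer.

-16/7

Row minima: Up → -7, Down → -8; maximin = -7.
Column maxima: Left → 4, Right → 2; minimax = 2.
-7 ≠ 2, so there is no saddle point; optimal play is mixed.
Let Row play Up with probability p. Expected payoff against Left: 4p + (-8)(1−p) = 12p − 8; against Right: (-7)p + 2(1−p) = −9p + 2.
Setting these equal: 12p − 8 = −9p + 2 ⇒ 21p = 10 ⇒ p = 10/21, and the value is (12)·(10/21) − 8 = -16/7.
For Column: with q = P(Left), equating Up's and Down's payoffs gives 11q − 7 = −10q + 2 ⇒ q = 3/7.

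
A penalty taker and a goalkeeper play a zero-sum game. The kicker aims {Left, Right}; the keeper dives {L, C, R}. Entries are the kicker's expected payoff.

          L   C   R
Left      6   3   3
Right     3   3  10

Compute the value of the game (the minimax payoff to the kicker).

3

Row minima: Left → 3, Right → 3; maximin = 3.
Column maxima: L → 6, C → 3, R → 10; minimax = 3.
Since maximin = minimax = 3, there is a saddle point and the value is 3.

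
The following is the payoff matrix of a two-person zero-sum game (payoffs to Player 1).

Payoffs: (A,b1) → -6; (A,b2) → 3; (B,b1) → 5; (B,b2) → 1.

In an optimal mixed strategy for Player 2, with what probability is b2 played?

11/13

Row minima: A → -6, B → 1; maximin = 1.
Column maxima: b1 → 5, b2 → 3; minimax = 3.
1 ≠ 3, so there is no saddle point; optimal play is mixed.
Let Player 1 play A with probability p. Expected payoff against b1: (-6)p + 5(1−p) = −11p + 5; against b2: 3p + 1(1−p) = 2p + 1.
Setting these equal: −11p + 5 = 2p + 1 ⇒ −13p = -4 ⇒ p = 4/13, and the value is (-11)·(4/13) + 5 = 21/13.
For Player 2: with q = P(b1), equating A's and B's payoffs gives −9q + 3 = 4q + 1 ⇒ q = 2/13.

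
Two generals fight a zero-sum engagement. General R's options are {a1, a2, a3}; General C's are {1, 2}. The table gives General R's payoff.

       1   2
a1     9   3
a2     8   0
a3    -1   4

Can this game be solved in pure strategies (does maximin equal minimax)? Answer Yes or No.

Row minima: a1 → 3, a2 → 0, a3 → -1; maximin = 3.
Column maxima: 1 → 9, 2 → 4; minimax = 4.
3 ≠ 4, so no pure-strategy equilibrium exists.

No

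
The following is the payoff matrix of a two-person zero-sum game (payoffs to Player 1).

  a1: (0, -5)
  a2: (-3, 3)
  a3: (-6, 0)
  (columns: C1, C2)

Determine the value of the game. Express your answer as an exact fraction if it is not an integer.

-15/11

Row minima: a1 → -5, a2 → -3, a3 → -6; maximin = -3.
Column maxima: C1 → 0, C2 → 3; minimax = 0.
-3 ≠ 0, so there is no saddle point; optimal play is mixed.
a3 is strictly dominated by a2, so Player 1 never plays it.
On the remaining 2×2 (a1, a2 vs C1, C2):
Let Player 1 play a1 with probability p. Expected payoff against C1: 0p + (-3)(1−p) = 3p − 3; against C2: (-5)p + 3(1−p) = −8p + 3.
Setting these equal: 3p − 3 = −8p + 3 ⇒ 11p = 6 ⇒ p = 6/11, and the value is (3)·(6/11) − 3 = -15/11.
For Player 2: with q = P(C1), equating a1's and a2's payoffs gives 5q − 5 = −6q + 3 ⇒ q = 8/11.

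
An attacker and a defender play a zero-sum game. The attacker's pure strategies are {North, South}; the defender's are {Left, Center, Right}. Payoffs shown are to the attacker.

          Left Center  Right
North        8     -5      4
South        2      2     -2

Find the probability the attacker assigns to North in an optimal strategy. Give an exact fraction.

Row minima: North → -5, South → -2; maximin = -2.
Column maxima: Left → 8, Center → 2, Right → 4; minimax = 2.
-2 ≠ 2, so there is no saddle point; optimal play is mixed.
Left is strictly dominated by Right (it gives the attacker strictly more in every row), so the defender never plays it.
On the remaining 2×2 (North, South vs Center, Right):
Let the attacker play North with probability p. Expected payoff against Center: (-5)p + 2(1−p) = −7p + 2; against Right: 4p + (-2)(1−p) = 6p − 2.
Setting these equal: −7p + 2 = 6p − 2 ⇒ −13p = -4 ⇒ p = 4/13, and the value is (-7)·(4/13) + 2 = -2/13.
For the defender: with q = P(Center), equating North's and South's payoffs gives −9q + 4 = 4q − 2 ⇒ q = 6/13.

4/13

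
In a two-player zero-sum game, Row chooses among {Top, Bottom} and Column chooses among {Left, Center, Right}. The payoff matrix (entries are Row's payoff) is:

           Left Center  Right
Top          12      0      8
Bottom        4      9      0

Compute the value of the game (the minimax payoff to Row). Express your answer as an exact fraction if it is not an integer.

72/17

Row minima: Top → 0, Bottom → 0; maximin = 0.
Column maxima: Left → 12, Center → 9, Right → 8; minimax = 8.
0 ≠ 8, so there is no saddle point; optimal play is mixed.
Left is strictly dominated by Right (it gives Row strictly more in every row), so Column never plays it.
On the remaining 2×2 (Top, Bottom vs Center, Right):
Let Row play Top with probability p. Expected payoff against Center: 0p + 9(1−p) = −9p + 9; against Right: 8p + 0(1−p) = 8p.
Setting these equal: −9p + 9 = 8p ⇒ −17p = -9 ⇒ p = 9/17, and the value is (-9)·(9/17) + 9 = 72/17.
For Column: with q = P(Center), equating Top's and Bottom's payoffs gives −8q + 8 = 9q ⇒ q = 8/17.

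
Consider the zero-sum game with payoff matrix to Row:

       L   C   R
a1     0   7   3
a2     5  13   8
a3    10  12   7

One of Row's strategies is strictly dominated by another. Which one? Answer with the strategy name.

a1

a2 gives a strictly higher payoff than a1 against every column: 5 > 0, 13 > 7, 8 > 3.
So a1 is strictly dominated and Row never plays it.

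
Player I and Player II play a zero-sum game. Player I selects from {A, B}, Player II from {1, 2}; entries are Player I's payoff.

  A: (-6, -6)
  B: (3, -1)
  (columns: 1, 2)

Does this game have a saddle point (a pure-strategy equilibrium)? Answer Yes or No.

Yes

Row minima: A → -6, B → -1; maximin = -1.
Column maxima: 1 → 3, 2 → -1; minimax = -1.
maximin = minimax = -1, so a saddle point exists.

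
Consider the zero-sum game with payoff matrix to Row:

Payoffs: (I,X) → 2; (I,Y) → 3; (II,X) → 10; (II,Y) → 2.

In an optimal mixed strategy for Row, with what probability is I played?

Row minima: I → 2, II → 2; maximin = 2.
Column maxima: X → 10, Y → 3; minimax = 3.
2 ≠ 3, so there is no saddle point; optimal play is mixed.
Let Row play I with probability p. Expected payoff against X: 2p + 10(1−p) = −8p + 10; against Y: 3p + 2(1−p) = p + 2.
Setting these equal: −8p + 10 = p + 2 ⇒ −9p = -8 ⇒ p = 8/9, and the value is (-8)·(8/9) + 10 = 26/9.
For Column: with q = P(X), equating I's and II's payoffs gives −q + 3 = 8q + 2 ⇒ q = 1/9.

8/9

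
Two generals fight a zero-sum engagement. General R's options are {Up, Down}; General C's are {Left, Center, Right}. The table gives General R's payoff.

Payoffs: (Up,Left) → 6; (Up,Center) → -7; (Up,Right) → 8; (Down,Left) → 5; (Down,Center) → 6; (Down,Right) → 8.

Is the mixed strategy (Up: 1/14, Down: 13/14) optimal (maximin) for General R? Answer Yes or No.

Against Left this mix gives (1/14)·6 + (13/14)·5 = 71/14.
Against Center this mix gives (1/14)·(-7) + (13/14)·6 = 71/14.
Against Right this mix gives (1/14)·8 + (13/14)·8 = 8.
All of General C's active replies (Left, Center) yield 71/14, and no column does worse for General R. The mix makes General C indifferent and guarantees 71/14, so it is optimal.

Yes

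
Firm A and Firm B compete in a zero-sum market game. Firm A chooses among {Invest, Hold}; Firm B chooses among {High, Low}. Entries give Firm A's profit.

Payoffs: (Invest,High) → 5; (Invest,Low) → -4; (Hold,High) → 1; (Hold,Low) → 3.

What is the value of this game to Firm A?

Row minima: Invest → -4, Hold → 1; maximin = 1.
Column maxima: High → 5, Low → 3; minimax = 3.
1 ≠ 3, so there is no saddle point; optimal play is mixed.
Let Firm A play Invest with probability p. Expected payoff against High: 5p + 1(1−p) = 4p + 1; against Low: (-4)p + 3(1−p) = −7p + 3.
Setting these equal: 4p + 1 = −7p + 3 ⇒ 11p = 2 ⇒ p = 2/11, and the value is (4)·(2/11) + 1 = 19/11.
For Firm B: with q = P(High), equating Invest's and Hold's payoffs gives 9q − 4 = −2q + 3 ⇒ q = 7/11.

19/11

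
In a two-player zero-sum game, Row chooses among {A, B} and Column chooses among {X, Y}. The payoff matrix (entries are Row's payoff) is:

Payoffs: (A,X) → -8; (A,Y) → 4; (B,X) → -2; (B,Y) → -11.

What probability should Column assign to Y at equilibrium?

2/7

Row minima: A → -8, B → -11; maximin = -8.
Column maxima: X → -2, Y → 4; minimax = -2.
-8 ≠ -2, so there is no saddle point; optimal play is mixed.
Let Row play A with probability p. Expected payoff against X: (-8)p + (-2)(1−p) = −6p − 2; against Y: 4p + (-11)(1−p) = 15p − 11.
Setting these equal: −6p − 2 = 15p − 11 ⇒ −21p = -9 ⇒ p = 3/7, and the value is (-6)·(3/7) − 2 = -32/7.
For Column: with q = P(X), equating A's and B's payoffs gives −12q + 4 = 9q − 11 ⇒ q = 5/7.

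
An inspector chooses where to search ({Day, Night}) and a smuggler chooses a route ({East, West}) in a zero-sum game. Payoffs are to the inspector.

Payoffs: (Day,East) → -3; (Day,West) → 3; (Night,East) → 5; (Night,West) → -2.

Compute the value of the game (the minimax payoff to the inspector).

Row minima: Day → -3, Night → -2; maximin = -2.
Column maxima: East → 5, West → 3; minimax = 3.
-2 ≠ 3, so there is no saddle point; optimal play is mixed.
Let the inspector play Day with probability p. Expected payoff against East: (-3)p + 5(1−p) = −8p + 5; against West: 3p + (-2)(1−p) = 5p − 2.
Setting these equal: −8p + 5 = 5p − 2 ⇒ −13p = -7 ⇒ p = 7/13, and the value is (-8)·(7/13) + 5 = 9/13.
For the smuggler: with q = P(East), equating Day's and Night's payoffs gives −6q + 3 = 7q − 2 ⇒ q = 5/13.

9/13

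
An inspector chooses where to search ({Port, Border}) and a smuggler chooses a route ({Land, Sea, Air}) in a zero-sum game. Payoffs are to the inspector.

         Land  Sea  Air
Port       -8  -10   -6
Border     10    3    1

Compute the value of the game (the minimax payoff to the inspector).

1

Row minima: Port → -10, Border → 1; maximin = 1.
Column maxima: Land → 10, Sea → 3, Air → 1; minimax = 1.
Since maximin = minimax = 1, there is a saddle point and the value is 1.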